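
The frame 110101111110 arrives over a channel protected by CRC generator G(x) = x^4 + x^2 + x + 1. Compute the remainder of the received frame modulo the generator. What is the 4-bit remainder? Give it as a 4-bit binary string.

0001

Modulo-2 division of 110101111110 by 10111:
  pos 0: 11010 XOR 10111 = 01101
  pos 1: 11011 XOR 10111 = 01100
  pos 2: 11001 XOR 10111 = 01110
  pos 3: 11101 XOR 10111 = 01010
  pos 4: 10101 XOR 10111 = 00010
  pos 7: 10110 XOR 10111 = 00001
Remainder = 0001 (nonzero — an error is detected).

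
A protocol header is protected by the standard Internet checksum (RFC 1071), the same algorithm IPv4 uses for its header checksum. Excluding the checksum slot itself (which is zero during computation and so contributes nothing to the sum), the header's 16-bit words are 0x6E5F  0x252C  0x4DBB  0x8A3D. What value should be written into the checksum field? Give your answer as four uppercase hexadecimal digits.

One's-complement addition (fold any carry out of bit 15 back into bit 0):
  0x6E5F + 0x252C = 0x0938B
  0x938B + 0x4DBB = 0x0E146
  0xE146 + 0x8A3D = 0x16B83 → wrap carry → 0x6B84
One's-complement sum = 0x6B84.
Checksum = ~0x6B84 & 0xFFFF = 0x947B.

947B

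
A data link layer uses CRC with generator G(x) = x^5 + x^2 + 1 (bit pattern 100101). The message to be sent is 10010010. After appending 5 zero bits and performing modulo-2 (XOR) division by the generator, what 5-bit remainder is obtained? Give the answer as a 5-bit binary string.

Append 5 zeros: 1001001000000. Divide by 100101 (XOR where the leading bit is 1):
  pos 0: 100100 XOR 100101 = 000001
  pos 5: 110000 XOR 100101 = 010101
  pos 6: 101010 XOR 100101 = 001111
Remainder (last 5 bits) = 11110. This is the CRC / FCS.

11110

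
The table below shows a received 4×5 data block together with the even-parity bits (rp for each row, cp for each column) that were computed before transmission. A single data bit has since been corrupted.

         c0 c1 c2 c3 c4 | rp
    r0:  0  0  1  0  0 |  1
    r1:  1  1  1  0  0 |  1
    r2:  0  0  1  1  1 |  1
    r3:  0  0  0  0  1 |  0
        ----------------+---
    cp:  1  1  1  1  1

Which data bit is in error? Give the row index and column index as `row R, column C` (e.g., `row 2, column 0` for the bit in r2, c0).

row 3, column 4

Recompute each row's even parity and compare to rp:
  r0: data parity 1, sent rp 1 → ok
  r1: data parity 1, sent rp 1 → ok
  r2: data parity 1, sent rp 1 → ok
  r3: data parity 1, sent rp 0 → mismatch
Recompute each column's even parity and compare to cp:
  c0: data parity 1, sent cp 1 → ok
  c1: data parity 1, sent cp 1 → ok
  c2: data parity 1, sent cp 1 → ok
  c3: data parity 1, sent cp 1 → ok
  c4: data parity 0, sent cp 1 → mismatch
Exactly one row (r3) and one column (c4) fail → the flipped bit is at their intersection.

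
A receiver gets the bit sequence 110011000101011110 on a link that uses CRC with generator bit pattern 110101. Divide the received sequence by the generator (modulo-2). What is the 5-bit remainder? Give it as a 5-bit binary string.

Modulo-2 division of 110011000101011110 by 110101:
  pos 0: 110011 XOR 110101 = 000110
  pos 3: 110000 XOR 110101 = 000101
  pos 6: 101101 XOR 110101 = 011000
  pos 7: 110000 XOR 110101 = 000101
  pos 10: 101111 XOR 110101 = 011010
  pos 11: 110101 XOR 110101 = 000000
Remainder = 00000 (zero — the frame passes the CRC check).

00000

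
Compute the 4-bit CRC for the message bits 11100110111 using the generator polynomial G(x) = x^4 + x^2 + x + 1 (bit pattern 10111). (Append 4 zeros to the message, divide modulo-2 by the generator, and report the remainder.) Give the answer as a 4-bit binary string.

Append 4 zeros: 111001101110000. Divide by 10111 (XOR where the leading bit is 1):
  pos 0: 11100 XOR 10111 = 01011
  pos 1: 10111 XOR 10111 = 00000
  pos 6: 10111 XOR 10111 = 00000
Remainder (last 4 bits) = 0000. This is the CRC / FCS.

0000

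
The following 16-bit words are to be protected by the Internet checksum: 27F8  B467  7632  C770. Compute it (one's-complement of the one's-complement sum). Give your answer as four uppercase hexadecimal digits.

One's-complement addition (fold any carry out of bit 15 back into bit 0):
  0x27F8 + 0xB467 = 0x0DC5F
  0xDC5F + 0x7632 = 0x15291 → wrap carry → 0x5292
  0x5292 + 0xC770 = 0x11A02 → wrap carry → 0x1A03
One's-complement sum = 0x1A03.
Checksum = ~0x1A03 & 0xFFFF = 0xE5FC.

E5FC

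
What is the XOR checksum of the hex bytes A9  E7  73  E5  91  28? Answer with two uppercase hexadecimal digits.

XOR the bytes together:
  start with 0xA9
  0xA9 ⊕ 0xE7 = 0x4E
  0x4E ⊕ 0x73 = 0x3D
  0x3D ⊕ 0xE5 = 0xD8
  0xD8 ⊕ 0x91 = 0x49
  0x49 ⊕ 0x28 = 0x61

61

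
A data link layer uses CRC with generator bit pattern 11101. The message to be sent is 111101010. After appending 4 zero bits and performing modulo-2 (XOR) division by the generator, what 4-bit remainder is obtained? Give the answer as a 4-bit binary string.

Append 4 zeros: 1111010100000. Divide by 11101 (XOR where the leading bit is 1):
  pos 0: 11110 XOR 11101 = 00011
  pos 3: 11101 XOR 11101 = 00000
Remainder (last 4 bits) = 0000. This is the CRC / FCS.

0000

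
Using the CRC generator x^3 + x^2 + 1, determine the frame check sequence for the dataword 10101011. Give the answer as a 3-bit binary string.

Append 3 zeros: 10101011000. Divide by 1101 (XOR where the leading bit is 1):
  pos 0: 1010 XOR 1101 = 0111
  pos 1: 1111 XOR 1101 = 0010
  pos 3: 1001 XOR 1101 = 0100
  pos 4: 1001 XOR 1101 = 0100
  pos 5: 1000 XOR 1101 = 0101
  pos 6: 1010 XOR 1101 = 0111
  pos 7: 1110 XOR 1101 = 0011
Remainder (last 3 bits) = 011. This is the CRC / FCS.

011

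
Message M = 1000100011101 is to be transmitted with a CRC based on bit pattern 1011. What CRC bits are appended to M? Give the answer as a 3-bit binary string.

Append 3 zeros: 1000100011101000. Divide by 1011 (XOR where the leading bit is 1):
  pos 0: 1000 XOR 1011 = 0011
  pos 2: 1110 XOR 1011 = 0101
  pos 3: 1010 XOR 1011 = 0001
  pos 6: 1011 XOR 1011 = 0000
  pos 10: 1010 XOR 1011 = 0001
Remainder (last 3 bits) = 100. This is the CRC / FCS.

100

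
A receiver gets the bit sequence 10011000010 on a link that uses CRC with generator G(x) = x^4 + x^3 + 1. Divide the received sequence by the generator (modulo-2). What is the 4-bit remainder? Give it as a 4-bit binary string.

0000

Modulo-2 division of 10011000010 by 11001:
  pos 0: 10011 XOR 11001 = 01010
  pos 1: 10100 XOR 11001 = 01101
  pos 2: 11010 XOR 11001 = 00011
  pos 5: 11001 XOR 11001 = 00000
Remainder = 0000 (zero — the frame passes the CRC check).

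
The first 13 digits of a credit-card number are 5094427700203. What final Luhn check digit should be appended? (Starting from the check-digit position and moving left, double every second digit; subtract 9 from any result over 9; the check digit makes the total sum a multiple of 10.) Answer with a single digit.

4

Partial digits right→left: 3 0 2 0 0 7 7 2 4 4 9 0 5
Double every second digit counting from the check-digit position (so the 1st, 3rd, 5th, ... of the partial from the right).
  doubled (with −9 where >9): 6 4 0 5 8 9 1 → sum 33
  kept as-is: 0 0 7 2 4 0 → sum 13
Total = 33 + 13 = 46.
Check digit = (10 − (46 mod 10)) mod 10 = 4.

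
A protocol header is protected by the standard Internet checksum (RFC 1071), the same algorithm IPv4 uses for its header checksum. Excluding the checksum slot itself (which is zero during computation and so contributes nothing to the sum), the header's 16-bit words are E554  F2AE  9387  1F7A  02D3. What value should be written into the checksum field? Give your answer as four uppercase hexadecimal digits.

7227

One's-complement addition (fold any carry out of bit 15 back into bit 0):
  0xE554 + 0xF2AE = 0x1D802 → wrap carry → 0xD803
  0xD803 + 0x9387 = 0x16B8A → wrap carry → 0x6B8B
  0x6B8B + 0x1F7A = 0x08B05
  0x8B05 + 0x02D3 = 0x08DD8
One's-complement sum = 0x8DD8.
Checksum = ~0x8DD8 & 0xFFFF = 0x7227.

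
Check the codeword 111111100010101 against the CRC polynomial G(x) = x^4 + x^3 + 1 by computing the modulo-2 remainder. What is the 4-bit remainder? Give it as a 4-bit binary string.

1001

Modulo-2 division of 111111100010101 by 11001:
  pos 0: 11111 XOR 11001 = 00110
  pos 2: 11011 XOR 11001 = 00010
  pos 5: 10000 XOR 11001 = 01001
  pos 6: 10011 XOR 11001 = 01010
  pos 7: 10100 XOR 11001 = 01101
  pos 8: 11011 XOR 11001 = 00010
Remainder = 1001 (nonzero — an error is detected).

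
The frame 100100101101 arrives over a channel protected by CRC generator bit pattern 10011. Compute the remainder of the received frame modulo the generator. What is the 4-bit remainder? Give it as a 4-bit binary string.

0000

Modulo-2 division of 100100101101 by 10011:
  pos 0: 10010 XOR 10011 = 00001
  pos 4: 10101 XOR 10011 = 00110
  pos 6: 11010 XOR 10011 = 01001
  pos 7: 10011 XOR 10011 = 00000
Remainder = 0000 (zero — the frame passes the CRC check).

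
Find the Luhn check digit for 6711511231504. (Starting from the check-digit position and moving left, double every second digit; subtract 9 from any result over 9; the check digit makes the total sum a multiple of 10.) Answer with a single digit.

Partial digits right→left: 4 0 5 1 3 2 1 1 5 1 1 7 6
Double every second digit counting from the check-digit position (so the 1st, 3rd, 5th, ... of the partial from the right).
  doubled (with −9 where >9): 8 1 6 2 1 2 3 → sum 23
  kept as-is: 0 1 2 1 1 7 → sum 12
Total = 23 + 12 = 35.
Check digit = (10 − (35 mod 10)) mod 10 = 5.

5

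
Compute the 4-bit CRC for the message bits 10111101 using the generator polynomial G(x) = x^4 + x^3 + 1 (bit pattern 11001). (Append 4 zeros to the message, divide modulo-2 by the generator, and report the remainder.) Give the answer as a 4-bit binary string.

0111

Append 4 zeros: 101111010000. Divide by 11001 (XOR where the leading bit is 1):
  pos 0: 10111 XOR 11001 = 01110
  pos 1: 11101 XOR 11001 = 00100
  pos 3: 10001 XOR 11001 = 01000
  pos 4: 10000 XOR 11001 = 01001
  pos 5: 10010 XOR 11001 = 01011
  pos 6: 10110 XOR 11001 = 01111
  pos 7: 11110 XOR 11001 = 00111
Remainder (last 4 bits) = 0111. This is the CRC / FCS.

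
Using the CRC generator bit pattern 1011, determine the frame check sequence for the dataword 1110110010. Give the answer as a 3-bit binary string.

Append 3 zeros: 1110110010000. Divide by 1011 (XOR where the leading bit is 1):
  pos 0: 1110 XOR 1011 = 0101
  pos 1: 1011 XOR 1011 = 0000
  pos 5: 1001 XOR 1011 = 0010
  pos 7: 1000 XOR 1011 = 0011
  pos 9: 1100 XOR 1011 = 0111
Remainder (last 3 bits) = 111. This is the CRC / FCS.

111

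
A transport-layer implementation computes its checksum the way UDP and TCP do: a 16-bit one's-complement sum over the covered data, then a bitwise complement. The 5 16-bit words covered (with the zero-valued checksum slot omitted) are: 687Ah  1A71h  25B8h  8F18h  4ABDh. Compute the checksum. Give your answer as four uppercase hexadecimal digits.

7D86

One's-complement addition (fold any carry out of bit 15 back into bit 0):
  0x687A + 0x1A71 = 0x082EB
  0x82EB + 0x25B8 = 0x0A8A3
  0xA8A3 + 0x8F18 = 0x137BB → wrap carry → 0x37BC
  0x37BC + 0x4ABD = 0x08279
One's-complement sum = 0x8279.
Checksum = ~0x8279 & 0xFFFF = 0x7D86.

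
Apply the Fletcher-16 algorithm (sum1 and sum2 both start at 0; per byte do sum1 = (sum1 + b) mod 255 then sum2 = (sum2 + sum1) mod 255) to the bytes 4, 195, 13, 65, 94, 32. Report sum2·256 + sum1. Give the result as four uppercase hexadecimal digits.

BF94

Running sums (mod 255):
  after byte 0 (4): sum1=4, sum2=4
  after byte 1 (195): sum1=199, sum2=203
  after byte 2 (13): sum1=212, sum2=160
  after byte 3 (65): sum1=22, sum2=182
  after byte 4 (94): sum1=116, sum2=43
  after byte 5 (32): sum1=148, sum2=191
Checksum = sum2·256 + sum1 = 191·256 + 148 = 49044 = 0xBF94.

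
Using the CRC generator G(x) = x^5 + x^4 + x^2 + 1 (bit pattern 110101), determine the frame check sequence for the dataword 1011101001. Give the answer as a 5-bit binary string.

01100

Append 5 zeros: 101110100100000. Divide by 110101 (XOR where the leading bit is 1):
  pos 0: 101110 XOR 110101 = 011011
  pos 1: 110111 XOR 110101 = 000010
  pos 5: 100010 XOR 110101 = 010111
  pos 6: 101110 XOR 110101 = 011011
  pos 7: 110110 XOR 110101 = 000011
Remainder (last 5 bits) = 01100. This is the CRC / FCS.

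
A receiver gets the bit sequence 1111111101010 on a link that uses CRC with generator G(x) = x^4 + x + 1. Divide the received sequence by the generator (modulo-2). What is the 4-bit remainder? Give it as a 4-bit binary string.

Modulo-2 division of 1111111101010 by 10011:
  pos 0: 11111 XOR 10011 = 01100
  pos 1: 11001 XOR 10011 = 01010
  pos 2: 10101 XOR 10011 = 00110
  pos 4: 11010 XOR 10011 = 01001
  pos 5: 10011 XOR 10011 = 00000
Remainder = 0010 (nonzero — an error is detected).

0010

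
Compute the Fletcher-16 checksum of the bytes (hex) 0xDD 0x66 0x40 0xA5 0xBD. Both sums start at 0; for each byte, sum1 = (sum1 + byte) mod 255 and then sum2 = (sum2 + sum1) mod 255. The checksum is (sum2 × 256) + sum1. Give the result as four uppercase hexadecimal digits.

Running sums (mod 255):
  after byte 0 (0xDD): sum1=221, sum2=221
  after byte 1 (0x66): sum1=68, sum2=34
  after byte 2 (0x40): sum1=132, sum2=166
  after byte 3 (0xA5): sum1=42, sum2=208
  after byte 4 (0xBD): sum1=231, sum2=184
Checksum = sum2·256 + sum1 = 184·256 + 231 = 47335 = 0xB8E7.

B8E7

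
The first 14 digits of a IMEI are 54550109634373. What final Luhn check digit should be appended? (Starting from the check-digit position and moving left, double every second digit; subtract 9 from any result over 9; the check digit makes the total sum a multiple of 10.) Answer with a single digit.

5

Partial digits right→left: 3 7 3 4 3 6 9 0 1 0 5 5 4 5
Double every second digit counting from the check-digit position (so the 1st, 3rd, 5th, ... of the partial from the right).
  doubled (with −9 where >9): 6 6 6 9 2 1 8 → sum 38
  kept as-is: 7 4 6 0 0 5 5 → sum 27
Total = 38 + 27 = 65.
Check digit = (10 − (65 mod 10)) mod 10 = 5.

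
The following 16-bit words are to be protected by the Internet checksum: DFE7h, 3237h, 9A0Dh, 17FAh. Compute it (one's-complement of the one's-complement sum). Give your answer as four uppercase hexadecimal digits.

3BD9

One's-complement addition (fold any carry out of bit 15 back into bit 0):
  0xDFE7 + 0x3237 = 0x1121E → wrap carry → 0x121F
  0x121F + 0x9A0D = 0x0AC2C
  0xAC2C + 0x17FA = 0x0C426
One's-complement sum = 0xC426.
Checksum = ~0xC426 & 0xFFFF = 0x3BD9.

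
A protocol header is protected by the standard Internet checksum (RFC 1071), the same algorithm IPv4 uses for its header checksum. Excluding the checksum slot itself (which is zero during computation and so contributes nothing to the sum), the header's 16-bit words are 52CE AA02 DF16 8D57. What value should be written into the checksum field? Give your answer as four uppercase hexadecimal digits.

One's-complement addition (fold any carry out of bit 15 back into bit 0):
  0x52CE + 0xAA02 = 0x0FCD0
  0xFCD0 + 0xDF16 = 0x1DBE6 → wrap carry → 0xDBE7
  0xDBE7 + 0x8D57 = 0x1693E → wrap carry → 0x693F
One's-complement sum = 0x693F.
Checksum = ~0x693F & 0xFFFF = 0x96C0.

96C0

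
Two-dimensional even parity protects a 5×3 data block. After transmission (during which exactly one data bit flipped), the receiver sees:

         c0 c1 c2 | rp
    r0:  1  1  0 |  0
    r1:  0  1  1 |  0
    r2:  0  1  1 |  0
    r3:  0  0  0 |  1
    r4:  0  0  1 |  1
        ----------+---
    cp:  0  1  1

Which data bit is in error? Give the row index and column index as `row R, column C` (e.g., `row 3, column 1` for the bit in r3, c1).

Recompute each row's even parity and compare to rp:
  r0: data parity 0, sent rp 0 → ok
  r1: data parity 0, sent rp 0 → ok
  r2: data parity 0, sent rp 0 → ok
  r3: data parity 0, sent rp 1 → mismatch
  r4: data parity 1, sent rp 1 → ok
Recompute each column's even parity and compare to cp:
  c0: data parity 1, sent cp 0 → mismatch
  c1: data parity 1, sent cp 1 → ok
  c2: data parity 1, sent cp 1 → ok
Exactly one row (r3) and one column (c0) fail → the flipped bit is at their intersection.

row 3, column 0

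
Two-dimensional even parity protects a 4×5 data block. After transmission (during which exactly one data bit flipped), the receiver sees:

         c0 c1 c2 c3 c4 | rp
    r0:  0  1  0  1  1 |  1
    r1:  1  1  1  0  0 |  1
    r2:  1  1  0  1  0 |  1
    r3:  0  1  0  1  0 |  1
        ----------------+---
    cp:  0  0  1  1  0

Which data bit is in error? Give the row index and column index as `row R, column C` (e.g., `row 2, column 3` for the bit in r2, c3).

row 3, column 4

Recompute each row's even parity and compare to rp:
  r0: data parity 1, sent rp 1 → ok
  r1: data parity 1, sent rp 1 → ok
  r2: data parity 1, sent rp 1 → ok
  r3: data parity 0, sent rp 1 → mismatch
Recompute each column's even parity and compare to cp:
  c0: data parity 0, sent cp 0 → ok
  c1: data parity 0, sent cp 0 → ok
  c2: data parity 1, sent cp 1 → ok
  c3: data parity 1, sent cp 1 → ok
  c4: data parity 1, sent cp 0 → mismatch
Exactly one row (r3) and one column (c4) fail → the flipped bit is at their intersection.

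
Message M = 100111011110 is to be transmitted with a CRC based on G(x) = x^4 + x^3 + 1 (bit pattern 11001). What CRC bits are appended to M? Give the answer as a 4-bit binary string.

Append 4 zeros: 1001110111100000. Divide by 11001 (XOR where the leading bit is 1):
  pos 0: 10011 XOR 11001 = 01010
  pos 1: 10101 XOR 11001 = 01100
  pos 2: 11000 XOR 11001 = 00001
  pos 6: 11111 XOR 11001 = 00110
  pos 8: 11000 XOR 11001 = 00001
Remainder (last 4 bits) = 1000. This is the CRC / FCS.

1000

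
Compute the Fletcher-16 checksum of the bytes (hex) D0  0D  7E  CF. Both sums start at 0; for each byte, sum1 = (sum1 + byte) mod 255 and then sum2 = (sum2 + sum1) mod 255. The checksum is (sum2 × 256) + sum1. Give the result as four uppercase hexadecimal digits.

Running sums (mod 255):
  after byte 0 (D0): sum1=208, sum2=208
  after byte 1 (0D): sum1=221, sum2=174
  after byte 2 (7E): sum1=92, sum2=11
  after byte 3 (CF): sum1=44, sum2=55
Checksum = sum2·256 + sum1 = 55·256 + 44 = 14124 = 0x372C.

372C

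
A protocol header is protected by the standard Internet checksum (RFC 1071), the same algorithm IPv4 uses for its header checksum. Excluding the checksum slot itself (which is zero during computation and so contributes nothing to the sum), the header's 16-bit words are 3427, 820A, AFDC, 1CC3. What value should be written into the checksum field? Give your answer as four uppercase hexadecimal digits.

7D2E

One's-complement addition (fold any carry out of bit 15 back into bit 0):
  0x3427 + 0x820A = 0x0B631
  0xB631 + 0xAFDC = 0x1660D → wrap carry → 0x660E
  0x660E + 0x1CC3 = 0x082D1
One's-complement sum = 0x82D1.
Checksum = ~0x82D1 & 0xFFFF = 0x7D2E.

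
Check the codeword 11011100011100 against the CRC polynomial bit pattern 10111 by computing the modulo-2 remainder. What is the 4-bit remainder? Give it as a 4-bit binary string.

0000

Modulo-2 division of 11011100011100 by 10111:
  pos 0: 11011 XOR 10111 = 01100
  pos 1: 11001 XOR 10111 = 01110
  pos 2: 11100 XOR 10111 = 01011
  pos 3: 10110 XOR 10111 = 00001
  pos 7: 10111 XOR 10111 = 00000
Remainder = 0000 (zero — the frame passes the CRC check).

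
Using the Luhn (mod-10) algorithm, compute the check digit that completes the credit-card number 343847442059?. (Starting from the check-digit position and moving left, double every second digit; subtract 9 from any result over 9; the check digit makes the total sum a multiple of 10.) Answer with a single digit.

Partial digits right→left: 9 5 0 2 4 4 7 4 8 3 4 3
Double every second digit counting from the check-digit position (so the 1st, 3rd, 5th, ... of the partial from the right).
  doubled (with −9 where >9): 9 0 8 5 7 8 → sum 37
  kept as-is: 5 2 4 4 3 3 → sum 21
Total = 37 + 21 = 58.
Check digit = (10 − (58 mod 10)) mod 10 = 2.

2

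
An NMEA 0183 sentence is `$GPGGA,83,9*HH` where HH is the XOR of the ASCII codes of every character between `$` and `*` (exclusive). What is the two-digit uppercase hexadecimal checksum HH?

64

XOR the ASCII codes of the payload characters:
  'G' = 0x47 → acc = 0x47
  'P' = 0x50 → acc = 0x17
  'G' = 0x47 → acc = 0x50
  'G' = 0x47 → acc = 0x17
  'A' = 0x41 → acc = 0x56
  ',' = 0x2C → acc = 0x7A
  '8' = 0x38 → acc = 0x42
  '3' = 0x33 → acc = 0x71
  ',' = 0x2C → acc = 0x5D
  '9' = 0x39 → acc = 0x64
Checksum = 0x64.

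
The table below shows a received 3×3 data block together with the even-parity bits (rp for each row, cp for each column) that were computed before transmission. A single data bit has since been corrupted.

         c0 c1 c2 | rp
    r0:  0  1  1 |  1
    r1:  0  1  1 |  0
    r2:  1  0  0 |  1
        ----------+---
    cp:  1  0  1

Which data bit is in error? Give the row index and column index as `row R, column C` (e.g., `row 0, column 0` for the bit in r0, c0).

Recompute each row's even parity and compare to rp:
  r0: data parity 0, sent rp 1 → mismatch
  r1: data parity 0, sent rp 0 → ok
  r2: data parity 1, sent rp 1 → ok
Recompute each column's even parity and compare to cp:
  c0: data parity 1, sent cp 1 → ok
  c1: data parity 0, sent cp 0 → ok
  c2: data parity 0, sent cp 1 → mismatch
Exactly one row (r0) and one column (c2) fail → the flipped bit is at their intersection.

row 0, column 2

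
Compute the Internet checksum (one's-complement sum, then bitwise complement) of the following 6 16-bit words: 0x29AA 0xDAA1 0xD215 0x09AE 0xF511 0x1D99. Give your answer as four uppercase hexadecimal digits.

One's-complement addition (fold any carry out of bit 15 back into bit 0):
  0x29AA + 0xDAA1 = 0x1044B → wrap carry → 0x044C
  0x044C + 0xD215 = 0x0D661
  0xD661 + 0x09AE = 0x0E00F
  0xE00F + 0xF511 = 0x1D520 → wrap carry → 0xD521
  0xD521 + 0x1D99 = 0x0F2BA
One's-complement sum = 0xF2BA.
Checksum = ~0xF2BA & 0xFFFF = 0x0D45.

0D45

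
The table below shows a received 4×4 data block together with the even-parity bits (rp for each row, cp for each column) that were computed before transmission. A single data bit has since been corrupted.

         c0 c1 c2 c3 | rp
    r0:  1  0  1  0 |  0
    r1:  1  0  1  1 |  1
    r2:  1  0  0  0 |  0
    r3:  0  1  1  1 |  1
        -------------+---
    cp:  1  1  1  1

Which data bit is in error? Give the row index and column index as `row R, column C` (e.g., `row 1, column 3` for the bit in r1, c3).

Recompute each row's even parity and compare to rp:
  r0: data parity 0, sent rp 0 → ok
  r1: data parity 1, sent rp 1 → ok
  r2: data parity 1, sent rp 0 → mismatch
  r3: data parity 1, sent rp 1 → ok
Recompute each column's even parity and compare to cp:
  c0: data parity 1, sent cp 1 → ok
  c1: data parity 1, sent cp 1 → ok
  c2: data parity 1, sent cp 1 → ok
  c3: data parity 0, sent cp 1 → mismatch
Exactly one row (r2) and one column (c3) fail → the flipped bit is at their intersection.

row 2, column 3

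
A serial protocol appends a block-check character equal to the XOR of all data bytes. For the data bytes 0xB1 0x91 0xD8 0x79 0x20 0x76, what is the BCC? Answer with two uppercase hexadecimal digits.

D7

XOR the bytes together:
  start with 0xB1
  0xB1 ⊕ 0x91 = 0x20
  0x20 ⊕ 0xD8 = 0xF8
  0xF8 ⊕ 0x79 = 0x81
  0x81 ⊕ 0x20 = 0xA1
  0xA1 ⊕ 0x76 = 0xD7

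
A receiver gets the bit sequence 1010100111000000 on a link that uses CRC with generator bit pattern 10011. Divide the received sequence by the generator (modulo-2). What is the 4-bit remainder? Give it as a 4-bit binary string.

0000

Modulo-2 division of 1010100111000000 by 10011:
  pos 0: 10101 XOR 10011 = 00110
  pos 2: 11000 XOR 10011 = 01011
  pos 3: 10111 XOR 10011 = 00100
  pos 5: 10011 XOR 10011 = 00000
Remainder = 0000 (zero — the frame passes the CRC check).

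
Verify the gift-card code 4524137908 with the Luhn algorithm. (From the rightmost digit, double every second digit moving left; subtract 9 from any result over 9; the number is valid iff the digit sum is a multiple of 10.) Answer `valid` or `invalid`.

From the right, keep odd positions and double even positions (subtract 9 from any doubled value over 9):
  doubled (positions 2,4,...): 0 5 2 4 8 → sum 19
  kept (positions 1,3,...): 8 9 3 4 5 → sum 29
Total = 48.
48 mod 10 = 8, so the number is invalid.

invalid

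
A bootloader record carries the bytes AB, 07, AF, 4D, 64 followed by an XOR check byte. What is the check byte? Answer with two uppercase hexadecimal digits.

XOR the bytes together:
  start with 0xAB
  0xAB ⊕ 0x07 = 0xAC
  0xAC ⊕ 0xAF = 0x03
  0x03 ⊕ 0x4D = 0x4E
  0x4E ⊕ 0x64 = 0x2A

2A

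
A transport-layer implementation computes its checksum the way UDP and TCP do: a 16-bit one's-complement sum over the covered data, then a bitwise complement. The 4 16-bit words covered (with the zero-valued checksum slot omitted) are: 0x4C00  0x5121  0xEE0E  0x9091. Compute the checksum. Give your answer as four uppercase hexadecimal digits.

One's-complement addition (fold any carry out of bit 15 back into bit 0):
  0x4C00 + 0x5121 = 0x09D21
  0x9D21 + 0xEE0E = 0x18B2F → wrap carry → 0x8B30
  0x8B30 + 0x9091 = 0x11BC1 → wrap carry → 0x1BC2
One's-complement sum = 0x1BC2.
Checksum = ~0x1BC2 & 0xFFFF = 0xE43D.

E43D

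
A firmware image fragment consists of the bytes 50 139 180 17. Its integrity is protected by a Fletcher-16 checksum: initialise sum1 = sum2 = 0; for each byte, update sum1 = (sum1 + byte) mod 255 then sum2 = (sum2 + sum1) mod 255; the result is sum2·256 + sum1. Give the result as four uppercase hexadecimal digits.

E583

Running sums (mod 255):
  after byte 0 (50): sum1=50, sum2=50
  after byte 1 (139): sum1=189, sum2=239
  after byte 2 (180): sum1=114, sum2=98
  after byte 3 (17): sum1=131, sum2=229
Checksum = sum2·256 + sum1 = 229·256 + 131 = 58755 = 0xE583.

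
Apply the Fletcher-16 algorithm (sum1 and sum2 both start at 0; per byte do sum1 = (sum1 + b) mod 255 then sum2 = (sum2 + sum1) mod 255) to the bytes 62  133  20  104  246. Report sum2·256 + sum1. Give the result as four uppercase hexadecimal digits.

Running sums (mod 255):
  after byte 0 (62): sum1=62, sum2=62
  after byte 1 (133): sum1=195, sum2=2
  after byte 2 (20): sum1=215, sum2=217
  after byte 3 (104): sum1=64, sum2=26
  after byte 4 (246): sum1=55, sum2=81
Checksum = sum2·256 + sum1 = 81·256 + 55 = 20791 = 0x5137.

5137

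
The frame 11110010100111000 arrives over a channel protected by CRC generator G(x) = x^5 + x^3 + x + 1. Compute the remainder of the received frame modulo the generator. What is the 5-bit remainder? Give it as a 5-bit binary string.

00111

Modulo-2 division of 11110010100111000 by 101011:
  pos 0: 111100 XOR 101011 = 010111
  pos 1: 101111 XOR 101011 = 000100
  pos 4: 100010 XOR 101011 = 001001
  pos 6: 100101 XOR 101011 = 001110
  pos 8: 111011 XOR 101011 = 010000
  pos 9: 100000 XOR 101011 = 001011
  pos 11: 101100 XOR 101011 = 000111
Remainder = 00111 (nonzero — an error is detected).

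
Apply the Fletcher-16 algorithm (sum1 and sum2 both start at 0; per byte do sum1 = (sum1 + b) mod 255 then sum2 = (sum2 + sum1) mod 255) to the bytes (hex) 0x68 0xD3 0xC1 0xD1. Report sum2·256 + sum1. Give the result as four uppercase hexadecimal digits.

Running sums (mod 255):
  after byte 0 (0x68): sum1=104, sum2=104
  after byte 1 (0xD3): sum1=60, sum2=164
  after byte 2 (0xC1): sum1=253, sum2=162
  after byte 3 (0xD1): sum1=207, sum2=114
Checksum = sum2·256 + sum1 = 114·256 + 207 = 29391 = 0x72CF.

72CF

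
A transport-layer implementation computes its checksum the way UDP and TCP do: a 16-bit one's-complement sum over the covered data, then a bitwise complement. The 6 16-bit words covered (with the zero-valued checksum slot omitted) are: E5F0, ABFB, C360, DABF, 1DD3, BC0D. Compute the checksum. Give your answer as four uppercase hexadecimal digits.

F611

One's-complement addition (fold any carry out of bit 15 back into bit 0):
  0xE5F0 + 0xABFB = 0x191EB → wrap carry → 0x91EC
  0x91EC + 0xC360 = 0x1554C → wrap carry → 0x554D
  0x554D + 0xDABF = 0x1300C → wrap carry → 0x300D
  0x300D + 0x1DD3 = 0x04DE0
  0x4DE0 + 0xBC0D = 0x109ED → wrap carry → 0x09EE
One's-complement sum = 0x09EE.
Checksum = ~0x09EE & 0xFFFF = 0xF611.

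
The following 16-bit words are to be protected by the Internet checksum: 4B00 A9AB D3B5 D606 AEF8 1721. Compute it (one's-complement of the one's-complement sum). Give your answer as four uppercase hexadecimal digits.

One's-complement addition (fold any carry out of bit 15 back into bit 0):
  0x4B00 + 0xA9AB = 0x0F4AB
  0xF4AB + 0xD3B5 = 0x1C860 → wrap carry → 0xC861
  0xC861 + 0xD606 = 0x19E67 → wrap carry → 0x9E68
  0x9E68 + 0xAEF8 = 0x14D60 → wrap carry → 0x4D61
  0x4D61 + 0x1721 = 0x06482
One's-complement sum = 0x6482.
Checksum = ~0x6482 & 0xFFFF = 0x9B7D.

9B7D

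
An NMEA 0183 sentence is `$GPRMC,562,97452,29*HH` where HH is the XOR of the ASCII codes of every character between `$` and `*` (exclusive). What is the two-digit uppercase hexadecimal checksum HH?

XOR the ASCII codes of the payload characters:
  'G' = 0x47 → acc = 0x47
  'P' = 0x50 → acc = 0x17
  'R' = 0x52 → acc = 0x45
  'M' = 0x4D → acc = 0x08
  'C' = 0x43 → acc = 0x4B
  ',' = 0x2C → acc = 0x67
  '5' = 0x35 → acc = 0x52
  '6' = 0x36 → acc = 0x64
  '2' = 0x32 → acc = 0x56
  ',' = 0x2C → acc = 0x7A
  '9' = 0x39 → acc = 0x43
  '7' = 0x37 → acc = 0x74
  '4' = 0x34 → acc = 0x40
  '5' = 0x35 → acc = 0x75
  '2' = 0x32 → acc = 0x47
  ',' = 0x2C → acc = 0x6B
  '2' = 0x32 → acc = 0x59
  '9' = 0x39 → acc = 0x60
Checksum = 0x60.

60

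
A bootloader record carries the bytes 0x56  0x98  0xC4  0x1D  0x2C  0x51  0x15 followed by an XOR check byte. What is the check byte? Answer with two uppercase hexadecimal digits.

XOR the bytes together:
  start with 0x56
  0x56 ⊕ 0x98 = 0xCE
  0xCE ⊕ 0xC4 = 0x0A
  0x0A ⊕ 0x1D = 0x17
  0x17 ⊕ 0x2C = 0x3B
  0x3B ⊕ 0x51 = 0x6A
  0x6A ⊕ 0x15 = 0x7F

7F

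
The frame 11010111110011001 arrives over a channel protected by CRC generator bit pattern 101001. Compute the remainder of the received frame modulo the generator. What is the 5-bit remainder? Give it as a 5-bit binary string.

10000

Modulo-2 division of 11010111110011001 by 101001:
  pos 0: 110101 XOR 101001 = 011100
  pos 1: 111001 XOR 101001 = 010000
  pos 2: 100001 XOR 101001 = 001000
  pos 4: 100011 XOR 101001 = 001010
  pos 6: 101000 XOR 101001 = 000001
  pos 11: 111001 XOR 101001 = 010000
Remainder = 10000 (nonzero — an error is detected).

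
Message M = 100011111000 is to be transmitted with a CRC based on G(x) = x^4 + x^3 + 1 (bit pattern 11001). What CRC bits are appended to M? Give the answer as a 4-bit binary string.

1010

Append 4 zeros: 1000111110000000. Divide by 11001 (XOR where the leading bit is 1):
  pos 0: 10001 XOR 11001 = 01000
  pos 1: 10001 XOR 11001 = 01000
  pos 2: 10001 XOR 11001 = 01000
  pos 3: 10001 XOR 11001 = 01000
  pos 4: 10001 XOR 11001 = 01000
  pos 5: 10000 XOR 11001 = 01001
  pos 6: 10010 XOR 11001 = 01011
  pos 7: 10110 XOR 11001 = 01111
  pos 8: 11110 XOR 11001 = 00111
  pos 10: 11100 XOR 11001 = 00101
Remainder (last 4 bits) = 1010. This is the CRC / FCS.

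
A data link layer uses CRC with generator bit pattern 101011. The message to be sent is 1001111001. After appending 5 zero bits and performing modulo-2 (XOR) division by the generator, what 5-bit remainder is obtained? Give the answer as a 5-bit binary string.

Append 5 zeros: 100111100100000. Divide by 101011 (XOR where the leading bit is 1):
  pos 0: 100111 XOR 101011 = 001100
  pos 2: 110010 XOR 101011 = 011001
  pos 3: 110010 XOR 101011 = 011001
  pos 4: 110011 XOR 101011 = 011000
  pos 5: 110000 XOR 101011 = 011011
  pos 6: 110110 XOR 101011 = 011101
  pos 7: 111010 XOR 101011 = 010001
  pos 8: 100010 XOR 101011 = 001001
Remainder (last 5 bits) = 10010. This is the CRC / FCS.

10010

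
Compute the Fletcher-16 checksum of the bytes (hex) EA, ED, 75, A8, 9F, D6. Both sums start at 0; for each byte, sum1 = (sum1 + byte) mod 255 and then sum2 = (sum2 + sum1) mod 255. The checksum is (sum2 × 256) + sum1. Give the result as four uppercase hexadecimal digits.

0D6D

Running sums (mod 255):
  after byte 0 (EA): sum1=234, sum2=234
  after byte 1 (ED): sum1=216, sum2=195
  after byte 2 (75): sum1=78, sum2=18
  after byte 3 (A8): sum1=246, sum2=9
  after byte 4 (9F): sum1=150, sum2=159
  after byte 5 (D6): sum1=109, sum2=13
Checksum = sum2·256 + sum1 = 13·256 + 109 = 3437 = 0x0D6D.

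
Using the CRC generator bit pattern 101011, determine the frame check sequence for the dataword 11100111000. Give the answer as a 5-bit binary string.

01010

Append 5 zeros: 1110011100000000. Divide by 101011 (XOR where the leading bit is 1):
  pos 0: 111001 XOR 101011 = 010010
  pos 1: 100101 XOR 101011 = 001110
  pos 3: 111010 XOR 101011 = 010001
  pos 4: 100010 XOR 101011 = 001001
  pos 6: 100100 XOR 101011 = 001111
  pos 8: 111100 XOR 101011 = 010111
  pos 9: 101110 XOR 101011 = 000101
Remainder (last 5 bits) = 01010. This is the CRC / FCS.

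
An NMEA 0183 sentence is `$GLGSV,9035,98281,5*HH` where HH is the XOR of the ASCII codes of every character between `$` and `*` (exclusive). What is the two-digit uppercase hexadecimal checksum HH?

XOR the ASCII codes of the payload characters:
  'G' = 0x47 → acc = 0x47
  'L' = 0x4C → acc = 0x0B
  'G' = 0x47 → acc = 0x4C
  'S' = 0x53 → acc = 0x1F
  'V' = 0x56 → acc = 0x49
  ',' = 0x2C → acc = 0x65
  '9' = 0x39 → acc = 0x5C
  '0' = 0x30 → acc = 0x6C
  '3' = 0x33 → acc = 0x5F
  '5' = 0x35 → acc = 0x6A
  ',' = 0x2C → acc = 0x46
  '9' = 0x39 → acc = 0x7F
  '8' = 0x38 → acc = 0x47
  '2' = 0x32 → acc = 0x75
  '8' = 0x38 → acc = 0x4D
  '1' = 0x31 → acc = 0x7C
  ',' = 0x2C → acc = 0x50
  '5' = 0x35 → acc = 0x65
Checksum = 0x65.

65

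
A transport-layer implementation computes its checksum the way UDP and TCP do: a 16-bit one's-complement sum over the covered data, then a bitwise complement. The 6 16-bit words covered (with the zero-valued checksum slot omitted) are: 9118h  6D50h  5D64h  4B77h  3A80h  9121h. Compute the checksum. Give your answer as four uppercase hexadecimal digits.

One's-complement addition (fold any carry out of bit 15 back into bit 0):
  0x9118 + 0x6D50 = 0x0FE68
  0xFE68 + 0x5D64 = 0x15BCC → wrap carry → 0x5BCD
  0x5BCD + 0x4B77 = 0x0A744
  0xA744 + 0x3A80 = 0x0E1C4
  0xE1C4 + 0x9121 = 0x172E5 → wrap carry → 0x72E6
One's-complement sum = 0x72E6.
Checksum = ~0x72E6 & 0xFFFF = 0x8D19.

8D19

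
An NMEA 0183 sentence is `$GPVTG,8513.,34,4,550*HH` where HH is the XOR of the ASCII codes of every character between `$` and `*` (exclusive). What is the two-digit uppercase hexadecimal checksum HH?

70

XOR the ASCII codes of the payload characters:
  'G' = 0x47 → acc = 0x47
  'P' = 0x50 → acc = 0x17
  'V' = 0x56 → acc = 0x41
  'T' = 0x54 → acc = 0x15
  'G' = 0x47 → acc = 0x52
  ',' = 0x2C → acc = 0x7E
  '8' = 0x38 → acc = 0x46
  '5' = 0x35 → acc = 0x73
  '1' = 0x31 → acc = 0x42
  '3' = 0x33 → acc = 0x71
  '.' = 0x2E → acc = 0x5F
  ',' = 0x2C → acc = 0x73
  '3' = 0x33 → acc = 0x40
  '4' = 0x34 → acc = 0x74
  ',' = 0x2C → acc = 0x58
  '4' = 0x34 → acc = 0x6C
  ',' = 0x2C → acc = 0x40
  '5' = 0x35 → acc = 0x75
  '5' = 0x35 → acc = 0x40
  '0' = 0x30 → acc = 0x70
Checksum = 0x70.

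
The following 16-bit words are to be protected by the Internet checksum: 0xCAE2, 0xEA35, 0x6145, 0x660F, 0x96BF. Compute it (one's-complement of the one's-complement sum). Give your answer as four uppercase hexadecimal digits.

ECD2

One's-complement addition (fold any carry out of bit 15 back into bit 0):
  0xCAE2 + 0xEA35 = 0x1B517 → wrap carry → 0xB518
  0xB518 + 0x6145 = 0x1165D → wrap carry → 0x165E
  0x165E + 0x660F = 0x07C6D
  0x7C6D + 0x96BF = 0x1132C → wrap carry → 0x132D
One's-complement sum = 0x132D.
Checksum = ~0x132D & 0xFFFF = 0xECD2.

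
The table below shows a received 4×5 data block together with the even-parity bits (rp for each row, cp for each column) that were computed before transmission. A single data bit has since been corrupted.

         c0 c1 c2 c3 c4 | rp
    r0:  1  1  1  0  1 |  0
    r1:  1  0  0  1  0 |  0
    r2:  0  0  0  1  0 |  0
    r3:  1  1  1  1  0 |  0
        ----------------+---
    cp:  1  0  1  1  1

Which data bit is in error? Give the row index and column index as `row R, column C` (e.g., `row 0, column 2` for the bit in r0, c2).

row 2, column 2

Recompute each row's even parity and compare to rp:
  r0: data parity 0, sent rp 0 → ok
  r1: data parity 0, sent rp 0 → ok
  r2: data parity 1, sent rp 0 → mismatch
  r3: data parity 0, sent rp 0 → ok
Recompute each column's even parity and compare to cp:
  c0: data parity 1, sent cp 1 → ok
  c1: data parity 0, sent cp 0 → ok
  c2: data parity 0, sent cp 1 → mismatch
  c3: data parity 1, sent cp 1 → ok
  c4: data parity 1, sent cp 1 → ok
Exactly one row (r2) and one column (c2) fail → the flipped bit is at their intersection.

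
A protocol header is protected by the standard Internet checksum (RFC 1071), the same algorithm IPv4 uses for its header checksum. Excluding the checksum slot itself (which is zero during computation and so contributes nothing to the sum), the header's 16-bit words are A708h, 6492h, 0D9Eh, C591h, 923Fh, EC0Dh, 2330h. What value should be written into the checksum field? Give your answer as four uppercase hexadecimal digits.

One's-complement addition (fold any carry out of bit 15 back into bit 0):
  0xA708 + 0x6492 = 0x10B9A → wrap carry → 0x0B9B
  0x0B9B + 0x0D9E = 0x01939
  0x1939 + 0xC591 = 0x0DECA
  0xDECA + 0x923F = 0x17109 → wrap carry → 0x710A
  0x710A + 0xEC0D = 0x15D17 → wrap carry → 0x5D18
  0x5D18 + 0x2330 = 0x08048
One's-complement sum = 0x8048.
Checksum = ~0x8048 & 0xFFFF = 0x7FB7.

7FB7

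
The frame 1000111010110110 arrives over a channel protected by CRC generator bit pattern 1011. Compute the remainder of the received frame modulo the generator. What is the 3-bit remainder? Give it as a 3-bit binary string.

Modulo-2 division of 1000111010110110 by 1011:
  pos 0: 1000 XOR 1011 = 0011
  pos 2: 1111 XOR 1011 = 0100
  pos 3: 1001 XOR 1011 = 0010
  pos 5: 1001 XOR 1011 = 0010
  pos 7: 1001 XOR 1011 = 0010
  pos 9: 1010 XOR 1011 = 0001
  pos 12: 1110 XOR 1011 = 0101
Remainder = 101 (nonzero — an error is detected).

101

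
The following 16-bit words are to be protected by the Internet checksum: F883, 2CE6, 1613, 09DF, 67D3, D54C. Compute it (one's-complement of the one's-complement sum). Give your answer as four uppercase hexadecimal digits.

7D83

One's-complement addition (fold any carry out of bit 15 back into bit 0):
  0xF883 + 0x2CE6 = 0x12569 → wrap carry → 0x256A
  0x256A + 0x1613 = 0x03B7D
  0x3B7D + 0x09DF = 0x0455C
  0x455C + 0x67D3 = 0x0AD2F
  0xAD2F + 0xD54C = 0x1827B → wrap carry → 0x827C
One's-complement sum = 0x827C.
Checksum = ~0x827C & 0xFFFF = 0x7D83.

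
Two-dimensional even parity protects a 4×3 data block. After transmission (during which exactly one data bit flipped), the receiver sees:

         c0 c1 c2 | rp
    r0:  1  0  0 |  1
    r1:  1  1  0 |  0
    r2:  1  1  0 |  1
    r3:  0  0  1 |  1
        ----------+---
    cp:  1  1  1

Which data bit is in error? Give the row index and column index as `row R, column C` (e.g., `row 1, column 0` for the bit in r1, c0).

row 2, column 1

Recompute each row's even parity and compare to rp:
  r0: data parity 1, sent rp 1 → ok
  r1: data parity 0, sent rp 0 → ok
  r2: data parity 0, sent rp 1 → mismatch
  r3: data parity 1, sent rp 1 → ok
Recompute each column's even parity and compare to cp:
  c0: data parity 1, sent cp 1 → ok
  c1: data parity 0, sent cp 1 → mismatch
  c2: data parity 1, sent cp 1 → ok
Exactly one row (r2) and one column (c1) fail → the flipped bit is at their intersection.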